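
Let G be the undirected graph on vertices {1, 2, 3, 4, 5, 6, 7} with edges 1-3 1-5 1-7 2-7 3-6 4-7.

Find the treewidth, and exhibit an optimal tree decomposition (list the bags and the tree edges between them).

The largest bag has 2 vertices, giving width 1; this decomposition certifies tw(G) ≤ 1. Since G has at least one edge (e.g. 2–7), it is not an edgeless graph, so tw(G) ≥ 1. Combining the bounds, tw(G) = 1.

Treewidth 1.
Bags: B1 = {2, 7}  B2 = {4, 7}  B3 = {1, 7}  B4 = {1, 3}  B5 = {1, 5}  B6 = {3, 6}
Tree: B1–B2, B1–B3, B3–B4, B3–B5, B4–B6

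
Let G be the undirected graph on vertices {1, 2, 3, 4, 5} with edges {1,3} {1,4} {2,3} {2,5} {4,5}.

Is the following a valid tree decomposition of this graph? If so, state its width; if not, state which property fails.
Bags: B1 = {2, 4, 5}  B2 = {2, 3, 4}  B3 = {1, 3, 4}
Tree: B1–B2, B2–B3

Checking the three conditions: (i) the bags cover all of {1, 2, 3, 4, 5}; (ii) for each edge, some bag contains both endpoints; (iii) the bags containing any fixed vertex form a subtree. All hold, so the decomposition is valid with width 3 − 1 = 2.

Yes; width 2.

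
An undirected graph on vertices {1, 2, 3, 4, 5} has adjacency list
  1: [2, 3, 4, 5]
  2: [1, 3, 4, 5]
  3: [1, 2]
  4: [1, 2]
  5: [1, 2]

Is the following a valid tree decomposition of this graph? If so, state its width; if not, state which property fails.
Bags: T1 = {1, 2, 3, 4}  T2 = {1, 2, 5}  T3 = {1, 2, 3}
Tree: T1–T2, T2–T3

A tree decomposition must satisfy three properties: every vertex lies in some bag; for every edge, both endpoints lie together in some bag; and for every vertex, the bags containing it form a connected subtree. Here bags containing vertex 3 are not connected in the tree, so the decomposition is invalid.

No — bags containing vertex 3 are not connected in the tree.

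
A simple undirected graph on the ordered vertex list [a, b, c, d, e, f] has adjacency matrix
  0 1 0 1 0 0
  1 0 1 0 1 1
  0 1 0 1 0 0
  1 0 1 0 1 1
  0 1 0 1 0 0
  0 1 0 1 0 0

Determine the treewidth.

A width-2 tree decomposition is:
Bags: B1 = {a, b, d}  B2 = {b, c, d}  B3 = {b, d, e}  B4 = {b, d, f}
Tree: B1–B2, B2–B3, B3–B4
Each bag holds 3 vertices, so the decomposition has width 2, which upper-bounds the treewidth. Since a–d–c–b–a is a cycle in G, G is not acyclic. Forests are exactly the graphs of treewidth ≤ 1, so tw(G) ≥ 2. The upper and lower bounds meet at 2, so that is the treewidth.

2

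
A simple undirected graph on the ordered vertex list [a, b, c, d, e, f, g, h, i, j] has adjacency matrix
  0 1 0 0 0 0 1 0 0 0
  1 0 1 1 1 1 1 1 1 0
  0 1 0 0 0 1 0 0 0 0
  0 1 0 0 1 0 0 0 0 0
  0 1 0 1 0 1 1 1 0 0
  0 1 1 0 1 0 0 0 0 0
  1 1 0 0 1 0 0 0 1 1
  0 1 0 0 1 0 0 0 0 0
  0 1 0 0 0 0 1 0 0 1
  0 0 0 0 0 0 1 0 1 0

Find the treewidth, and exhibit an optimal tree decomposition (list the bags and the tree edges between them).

Treewidth 2.
One such decomposition:
Bags: B1 = {b, e, g}  B2 = {a, b, g}  B3 = {b, g, i}  B4 = {b, e, h}  B5 = {b, e, f}  B6 = {b, d, e}  B7 = {b, c, f}  B8 = {g, i, j}
Tree: B1–B2, B1–B3, B1–B4, B1–B5, B5–B6, B5–B7, B3–B8

Each bag holds 3 vertices, so the decomposition has width 2, which upper-bounds the treewidth. For the lower bound, the 3 vertices {g, i, j} are pairwise adjacent, and any tree decomposition puts a clique entirely inside one bag — forcing width ≥ 2. The upper and lower bounds meet at 2, so that is the treewidth.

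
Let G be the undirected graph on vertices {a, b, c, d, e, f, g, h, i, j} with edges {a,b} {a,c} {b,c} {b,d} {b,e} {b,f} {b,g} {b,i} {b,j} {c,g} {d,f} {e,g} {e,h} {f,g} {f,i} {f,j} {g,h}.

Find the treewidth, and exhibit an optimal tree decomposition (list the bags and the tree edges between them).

Treewidth 2.
One such decomposition:
Bags: B1 = {e, g, h}  B2 = {b, e, g}  B3 = {b, f, g}  B4 = {b, c, g}  B5 = {b, f, j}  B6 = {b, f, i}  B7 = {b, d, f}  B8 = {a, b, c}
Tree: B1–B2, B2–B3, B3–B4, B3–B5, B5–B6, B3–B7, B4–B8

Each bag holds 3 vertices, so the decomposition has width 2, which upper-bounds the treewidth. For the lower bound, the 3 vertices {e, g, h} are pairwise adjacent, and any tree decomposition puts a clique entirely inside one bag — forcing width ≥ 2. Hence tw(G) = 2 exactly.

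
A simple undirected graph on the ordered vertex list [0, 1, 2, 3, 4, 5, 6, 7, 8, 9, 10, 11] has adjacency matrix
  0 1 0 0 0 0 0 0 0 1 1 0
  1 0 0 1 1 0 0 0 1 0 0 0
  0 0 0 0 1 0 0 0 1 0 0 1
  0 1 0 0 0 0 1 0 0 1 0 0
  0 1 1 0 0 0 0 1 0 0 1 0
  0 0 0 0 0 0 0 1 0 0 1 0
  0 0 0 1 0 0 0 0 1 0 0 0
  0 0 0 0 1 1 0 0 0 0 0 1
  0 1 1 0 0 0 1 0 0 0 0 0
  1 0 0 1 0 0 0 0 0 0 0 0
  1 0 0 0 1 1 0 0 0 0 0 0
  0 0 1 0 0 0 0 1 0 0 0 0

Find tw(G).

3

A width-3 tree decomposition is:
Bags: B1 = {0, 3, 6, 9}  B2 = {0, 1, 3, 6}  B3 = {0, 1, 6, 8}  B4 = {0, 1, 8, 10}  B5 = {1, 4, 8, 10}  B6 = {2, 4, 8, 10}  B7 = {2, 4, 5, 10}  B8 = {2, 4, 5, 7}  B9 = {2, 5, 7, 11}
Tree: B1–B2, B2–B3, B3–B4, B4–B5, B5–B6, B6–B7, B7–B8, B8–B9
Each bag holds 4 vertices, so the decomposition has width 3, which upper-bounds the treewidth. For the lower bound: the 4 vertex sets {3,6,9}, {0}, {1}, {2,4,8,10} are disjoint, each induces a connected subgraph, and every pair is joined by at least one edge of G. Contracting each set to a single vertex therefore yields K_{4} as a minor, and since treewidth is minor-monotone, tw(G) ≥ tw(K_{4}) = 3. The upper and lower bounds meet at 3, so that is the treewidth.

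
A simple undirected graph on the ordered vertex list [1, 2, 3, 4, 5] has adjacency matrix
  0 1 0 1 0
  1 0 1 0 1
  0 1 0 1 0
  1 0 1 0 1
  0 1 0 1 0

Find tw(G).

A width-2 tree decomposition is:
Bags: B1 = {1, 2, 4}  B2 = {2, 4, 5}  B3 = {2, 3, 4}
Tree: B1–B2, B2–B3
Each bag holds 3 vertices, so the decomposition has width 2, which upper-bounds the treewidth. The edges 1–2–5–4–1 form a cycle, so G is not a tree and its treewidth is at least 2. Combining the bounds, tw(G) = 2.

2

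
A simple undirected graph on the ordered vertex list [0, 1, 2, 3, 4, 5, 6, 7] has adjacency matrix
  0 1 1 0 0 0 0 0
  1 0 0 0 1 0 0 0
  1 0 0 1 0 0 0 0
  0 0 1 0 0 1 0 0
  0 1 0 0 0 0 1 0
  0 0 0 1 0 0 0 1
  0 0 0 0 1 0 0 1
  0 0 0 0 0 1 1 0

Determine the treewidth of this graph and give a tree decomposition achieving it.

Treewidth 2.
Bags: B1 = {0, 2, 3}  B2 = {0, 1, 3}  B3 = {1, 3, 4}  B4 = {3, 4, 6}  B5 = {3, 6, 7}  B6 = {3, 5, 7}
Tree: B1–B2, B2–B3, B3–B4, B4–B5, B5–B6

Each bag holds 3 vertices, so the decomposition has width 2, which upper-bounds the treewidth. Since 3–2–0–1–4–6–7–5–3 is a cycle in G, G is not acyclic. Forests are exactly the graphs of treewidth ≤ 1, so tw(G) ≥ 2. Therefore the treewidth is 2.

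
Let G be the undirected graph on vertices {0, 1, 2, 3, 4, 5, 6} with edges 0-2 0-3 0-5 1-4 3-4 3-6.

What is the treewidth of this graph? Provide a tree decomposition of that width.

Treewidth 1.
Bags: B1 = {0, 3}  B2 = {3, 4}  B3 = {0, 2}  B4 = {0, 5}  B5 = {1, 4}  B6 = {3, 6}
Tree: B1–B2, B1–B3, B3–B4, B2–B5, B1–B6

Every bag has size at most 2, so the width is 2 − 1 = 1 and tw(G) ≤ 1. Since G has at least one edge (e.g. 3–0), it is not an edgeless graph, so tw(G) ≥ 1. Hence tw(G) = 1 exactly.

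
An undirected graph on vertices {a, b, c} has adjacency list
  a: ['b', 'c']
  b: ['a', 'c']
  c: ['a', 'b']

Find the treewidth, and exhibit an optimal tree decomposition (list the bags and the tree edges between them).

Treewidth 2.
One such decomposition:
Bags: B1 = {a, b, c}
Tree: (single bag)

With just one bag of size 3, the width is 3 − 1 = 2, so tw(G) ≤ 2. Conversely, {a, b, c} is a clique of size 3, and the vertices of any clique must share a bag in every tree decomposition; so some bag has ≥ 3 vertices and tw(G) ≥ 2. Combining the bounds, tw(G) = 2.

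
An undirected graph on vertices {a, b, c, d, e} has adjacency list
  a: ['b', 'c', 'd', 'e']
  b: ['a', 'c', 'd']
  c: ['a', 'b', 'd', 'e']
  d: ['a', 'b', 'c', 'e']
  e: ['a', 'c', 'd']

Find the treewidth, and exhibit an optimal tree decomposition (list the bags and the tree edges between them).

Treewidth 3.
One such decomposition:
Bags: B1 = {a, c, d, e}  B2 = {a, b, c, d}
Tree: B1–B2

Each bag holds 4 vertices, so the decomposition has width 3, which upper-bounds the treewidth. On the other hand G contains the 4-clique {a, c, d, e}. A clique must lie in a single bag of any decomposition, so no decomposition can have width below 3. The upper and lower bounds meet at 3, so that is the treewidth.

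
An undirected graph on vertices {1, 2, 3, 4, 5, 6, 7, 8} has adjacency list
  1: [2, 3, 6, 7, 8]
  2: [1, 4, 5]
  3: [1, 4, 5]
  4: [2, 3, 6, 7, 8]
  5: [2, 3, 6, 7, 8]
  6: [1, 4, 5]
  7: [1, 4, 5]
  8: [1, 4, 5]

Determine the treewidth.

3

A width-3 tree decomposition is:
Bags: B1 = {1, 4, 5, 6}  B2 = {1, 4, 5, 8}  B3 = {1, 2, 4, 5}  B4 = {1, 3, 4, 5}  B5 = {1, 4, 5, 7}
Tree: B1–B2, B2–B3, B3–B4, B4–B5
Every bag has size at most 4, so the width is 4 − 1 = 3 and tw(G) ≤ 3. For the lower bound: the 4 vertex sets {4,6}, {5,8}, {1}, {2} are disjoint, each induces a connected subgraph, and every pair is joined by at least one edge of G. Contracting each set to a single vertex therefore yields K_{4} as a minor, and since treewidth is minor-monotone, tw(G) ≥ tw(K_{4}) = 3. Combining the bounds, tw(G) = 3.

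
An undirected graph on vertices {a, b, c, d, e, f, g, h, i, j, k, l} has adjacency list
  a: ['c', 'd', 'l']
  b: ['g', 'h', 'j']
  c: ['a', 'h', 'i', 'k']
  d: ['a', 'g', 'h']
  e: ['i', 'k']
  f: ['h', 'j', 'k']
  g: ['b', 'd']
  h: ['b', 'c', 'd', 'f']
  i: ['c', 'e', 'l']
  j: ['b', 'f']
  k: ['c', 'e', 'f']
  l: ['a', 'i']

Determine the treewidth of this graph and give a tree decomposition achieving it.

Each bag holds 4 vertices, so the decomposition has width 3, which upper-bounds the treewidth. For the lower bound: the 4 vertex sets {e,i,l}, {a}, {c}, {d,f,h,k} are disjoint, each induces a connected subgraph, and every pair is joined by at least one edge of G. Contracting each set to a single vertex therefore yields K_{4} as a minor, and since treewidth is minor-monotone, tw(G) ≥ tw(K_{4}) = 3. Combining the bounds, tw(G) = 3.

Treewidth 3.
One such decomposition:
Bags: B1 = {a, e, i, l}  B2 = {a, c, e, i}  B3 = {a, c, e, k}  B4 = {a, c, d, k}  B5 = {c, d, h, k}  B6 = {d, f, h, k}  B7 = {d, f, g, h}  B8 = {b, f, g, h}  B9 = {b, f, g, j}
Tree: B1–B2, B2–B3, B3–B4, B4–B5, B5–B6, B6–B7, B7–B8, B8–B9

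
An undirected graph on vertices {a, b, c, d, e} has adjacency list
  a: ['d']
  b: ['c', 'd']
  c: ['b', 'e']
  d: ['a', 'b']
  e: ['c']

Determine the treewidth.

1

A width-1 tree decomposition is:
Bags: B1 = {b, c}  B2 = {b, d}  B3 = {c, e}  B4 = {a, d}
Tree: B1–B2, B1–B3, B2–B4
Every bag has size at most 2, so the width is 2 − 1 = 1 and tw(G) ≤ 1. Since G has at least one edge (e.g. c–b), it is not an edgeless graph, so tw(G) ≥ 1. Hence tw(G) = 1 exactly.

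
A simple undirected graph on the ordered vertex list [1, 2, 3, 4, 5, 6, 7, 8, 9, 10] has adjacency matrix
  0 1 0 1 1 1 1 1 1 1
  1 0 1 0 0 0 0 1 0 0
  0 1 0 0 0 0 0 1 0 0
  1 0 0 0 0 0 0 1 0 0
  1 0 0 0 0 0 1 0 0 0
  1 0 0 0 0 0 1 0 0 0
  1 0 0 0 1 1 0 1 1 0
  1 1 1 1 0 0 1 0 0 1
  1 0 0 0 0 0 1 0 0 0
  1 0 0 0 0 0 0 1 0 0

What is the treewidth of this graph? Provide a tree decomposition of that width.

Treewidth 2.
One optimal decomposition is:
Bags: B1 = {1, 5, 7}  B2 = {1, 7, 8}  B3 = {1, 8, 10}  B4 = {1, 6, 7}  B5 = {1, 4, 8}  B6 = {1, 2, 8}  B7 = {2, 3, 8}  B8 = {1, 7, 9}
Tree: B1–B2, B2–B3, B1–B4, B2–B5, B2–B6, B6–B7, B2–B8

Every bag has size at most 3, so the width is 3 − 1 = 2 and tw(G) ≤ 2. On the other hand G contains the 3-clique {1, 2, 8}. A clique must lie in a single bag of any decomposition, so no decomposition can have width below 2. Hence tw(G) = 2 exactly.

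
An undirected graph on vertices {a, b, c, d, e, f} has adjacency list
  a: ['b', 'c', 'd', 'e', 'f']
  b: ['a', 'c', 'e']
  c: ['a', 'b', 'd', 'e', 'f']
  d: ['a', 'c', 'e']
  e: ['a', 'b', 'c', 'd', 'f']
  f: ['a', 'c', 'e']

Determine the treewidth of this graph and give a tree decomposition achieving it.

Treewidth 3.
One optimal decomposition is:
Bags: B1 = {a, b, c, e}  B2 = {a, c, d, e}  B3 = {a, c, e, f}
Tree: B1–B2, B1–B3

Each bag holds 4 vertices, so the decomposition has width 3, which upper-bounds the treewidth. On the other hand G contains the 4-clique {a, c, d, e}. A clique must lie in a single bag of any decomposition, so no decomposition can have width below 3. Therefore the treewidth is 3.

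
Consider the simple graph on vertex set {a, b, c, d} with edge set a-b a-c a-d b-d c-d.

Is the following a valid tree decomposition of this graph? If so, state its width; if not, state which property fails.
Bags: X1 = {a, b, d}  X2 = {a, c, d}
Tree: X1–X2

Yes; width 2.

Every vertex of G appears in some bag (union = {a, b, c, d}); every edge is covered by a bag; and for each vertex v the set of bags containing v is connected in the bag tree. The decomposition is therefore valid. The largest bag has 3 vertices, so the width is 2.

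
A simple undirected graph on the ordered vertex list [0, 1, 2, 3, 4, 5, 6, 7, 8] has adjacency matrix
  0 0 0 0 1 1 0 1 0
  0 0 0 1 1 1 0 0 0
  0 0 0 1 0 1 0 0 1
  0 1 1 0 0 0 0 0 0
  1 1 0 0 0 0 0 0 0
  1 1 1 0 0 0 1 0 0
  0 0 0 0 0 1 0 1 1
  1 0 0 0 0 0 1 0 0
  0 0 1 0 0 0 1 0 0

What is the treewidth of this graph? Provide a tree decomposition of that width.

Treewidth 3.
One optimal decomposition is:
Bags: B1 = {0, 4, 6, 7}  B2 = {0, 4, 5, 6}  B3 = {1, 4, 5, 6}  B4 = {1, 5, 6, 8}  B5 = {1, 2, 5, 8}  B6 = {1, 2, 3, 8}
Tree: B1–B2, B2–B3, B3–B4, B4–B5, B5–B6

Each bag holds 4 vertices, so the decomposition has width 3, which upper-bounds the treewidth. For the lower bound: the 4 vertex sets {0,4,7}, {6}, {5}, {1,2,3,8} are disjoint, each induces a connected subgraph, and every pair is joined by at least one edge of G. Contracting each set to a single vertex therefore yields K_{4} as a minor, and since treewidth is minor-monotone, tw(G) ≥ tw(K_{4}) = 3. The upper and lower bounds meet at 3, so that is the treewidth.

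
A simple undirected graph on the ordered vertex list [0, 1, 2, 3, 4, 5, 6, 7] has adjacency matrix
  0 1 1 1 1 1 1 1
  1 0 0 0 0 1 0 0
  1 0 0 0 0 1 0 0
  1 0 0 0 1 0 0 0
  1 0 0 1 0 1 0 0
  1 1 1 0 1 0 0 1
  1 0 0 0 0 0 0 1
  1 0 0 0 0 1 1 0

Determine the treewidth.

A width-2 tree decomposition is:
Bags: B1 = {0, 4, 5}  B2 = {0, 1, 5}  B3 = {0, 5, 7}  B4 = {0, 6, 7}  B5 = {0, 3, 4}  B6 = {0, 2, 5}
Tree: B1–B2, B1–B3, B3–B4, B1–B5, B1–B6
The largest bag has 3 vertices, giving width 2; this decomposition certifies tw(G) ≤ 2. On the other hand G contains the 3-clique {0, 3, 4}. A clique must lie in a single bag of any decomposition, so no decomposition can have width below 2. Combining the bounds, tw(G) = 2.

2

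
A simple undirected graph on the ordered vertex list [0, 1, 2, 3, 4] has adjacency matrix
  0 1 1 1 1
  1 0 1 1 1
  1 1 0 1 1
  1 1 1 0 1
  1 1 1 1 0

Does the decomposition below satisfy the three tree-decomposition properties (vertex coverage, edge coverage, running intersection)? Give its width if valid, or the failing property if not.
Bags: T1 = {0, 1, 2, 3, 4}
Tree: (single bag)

Yes; width 4.

Every vertex of G appears in some bag (union = {0, 1, 2, 3, 4}); every edge is covered by a bag; and for each vertex v the set of bags containing v is connected in the bag tree. The decomposition is therefore valid. The largest bag has 5 vertices, so the width is 4.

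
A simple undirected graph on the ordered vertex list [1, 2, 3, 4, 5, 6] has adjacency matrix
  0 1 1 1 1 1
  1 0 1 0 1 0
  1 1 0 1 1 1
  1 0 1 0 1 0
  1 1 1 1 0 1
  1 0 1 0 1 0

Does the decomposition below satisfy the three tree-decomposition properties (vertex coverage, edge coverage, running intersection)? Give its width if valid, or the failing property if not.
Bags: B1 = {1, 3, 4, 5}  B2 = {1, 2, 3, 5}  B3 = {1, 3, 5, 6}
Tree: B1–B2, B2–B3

Vertex coverage: the bags together contain {1, 2, 3, 4, 5, 6}, the full vertex set. Edge coverage: each edge of G has both endpoints in at least one bag. Running intersection: for every vertex, the bags containing it form a connected subtree. All three properties hold, so this is a valid tree decomposition of width max|bag| − 1 = 3, and hence tw(G) ≤ 3.

Yes; width 3.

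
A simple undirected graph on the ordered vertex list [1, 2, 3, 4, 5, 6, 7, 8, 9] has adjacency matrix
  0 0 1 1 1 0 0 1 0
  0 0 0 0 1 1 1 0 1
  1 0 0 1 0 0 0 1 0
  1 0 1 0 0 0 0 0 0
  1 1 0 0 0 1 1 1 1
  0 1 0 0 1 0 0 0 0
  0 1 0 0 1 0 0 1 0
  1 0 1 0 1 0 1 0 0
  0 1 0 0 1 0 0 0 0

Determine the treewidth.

2

A width-2 tree decomposition is:
Bags: B1 = {5, 7, 8}  B2 = {2, 5, 7}  B3 = {1, 5, 8}  B4 = {2, 5, 9}  B5 = {1, 3, 8}  B6 = {1, 3, 4}  B7 = {2, 5, 6}
Tree: B1–B2, B1–B3, B2–B4, B3–B5, B5–B6, B4–B7
Each bag holds 3 vertices, so the decomposition has width 2, which upper-bounds the treewidth. For the lower bound, the 3 vertices {1, 3, 8} are pairwise adjacent, and any tree decomposition puts a clique entirely inside one bag — forcing width ≥ 2. The upper and lower bounds meet at 2, so that is the treewidth.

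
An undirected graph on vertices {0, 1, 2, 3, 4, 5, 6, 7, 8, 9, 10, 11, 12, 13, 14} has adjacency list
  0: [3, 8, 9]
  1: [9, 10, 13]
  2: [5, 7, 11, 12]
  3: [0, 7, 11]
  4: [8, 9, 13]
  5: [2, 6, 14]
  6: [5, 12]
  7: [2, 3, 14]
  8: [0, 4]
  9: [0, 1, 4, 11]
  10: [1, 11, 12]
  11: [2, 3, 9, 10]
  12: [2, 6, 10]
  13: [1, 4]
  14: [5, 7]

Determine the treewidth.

A width-3 tree decomposition is:
Bags: B1 = {0, 4, 8, 13}  B2 = {0, 4, 9, 13}  B3 = {0, 1, 9, 13}  B4 = {0, 1, 3, 9}  B5 = {1, 3, 9, 11}  B6 = {1, 3, 10, 11}  B7 = {3, 7, 10, 11}  B8 = {2, 7, 10, 11}  B9 = {2, 7, 10, 12}  B10 = {2, 7, 12, 14}  B11 = {2, 5, 12, 14}  B12 = {5, 6, 12, 14}
Tree: B1–B2, B2–B3, B3–B4, B4–B5, B5–B6, B6–B7, B7–B8, B8–B9, B9–B10, B10–B11, B11–B12
Each bag holds 4 vertices, so the decomposition has width 3, which upper-bounds the treewidth. For the lower bound: the 4 vertex sets {4,8,13}, {0}, {9}, {1,3,10,11} are disjoint, each induces a connected subgraph, and every pair is joined by at least one edge of G. Contracting each set to a single vertex therefore yields K_{4} as a minor, and since treewidth is minor-monotone, tw(G) ≥ tw(K_{4}) = 3. Therefore the treewidth is 3.

3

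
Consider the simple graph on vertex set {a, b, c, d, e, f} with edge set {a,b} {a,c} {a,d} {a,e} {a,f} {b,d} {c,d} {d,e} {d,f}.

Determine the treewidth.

2

A width-2 tree decomposition is:
Bags: B1 = {a, d, f}  B2 = {a, b, d}  B3 = {a, d, e}  B4 = {a, c, d}
Tree: B1–B2, B2–B3, B1–B4
Every bag has size at most 3, so the width is 3 − 1 = 2 and tw(G) ≤ 2. Conversely, {a, d, e} is a clique of size 3, and the vertices of any clique must share a bag in every tree decomposition; so some bag has ≥ 3 vertices and tw(G) ≥ 2. Combining the bounds, tw(G) = 2.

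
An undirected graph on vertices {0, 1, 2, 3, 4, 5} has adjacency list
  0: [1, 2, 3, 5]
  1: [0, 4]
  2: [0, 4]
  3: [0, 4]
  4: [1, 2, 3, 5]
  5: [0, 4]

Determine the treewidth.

2

A width-2 tree decomposition is:
Bags: B1 = {0, 4, 5}  B2 = {0, 1, 4}  B3 = {0, 3, 4}  B4 = {0, 2, 4}
Tree: B1–B2, B2–B3, B3–B4
The largest bag has 3 vertices, giving width 2; this decomposition certifies tw(G) ≤ 2. The edges 5–0–1–4–5 form a cycle, so G is not a tree and its treewidth is at least 2. Combining the bounds, tw(G) = 2.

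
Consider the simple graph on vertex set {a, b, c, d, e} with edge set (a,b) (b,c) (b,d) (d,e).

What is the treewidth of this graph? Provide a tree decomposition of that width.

Every bag has size at most 2, so the width is 2 − 1 = 1 and tw(G) ≤ 1. Since G has at least one edge (e.g. d–b), it is not an edgeless graph, so tw(G) ≥ 1. The upper and lower bounds meet at 1, so that is the treewidth.

Treewidth 1.
One such decomposition:
Bags: B1 = {b, d}  B2 = {a, b}  B3 = {b, c}  B4 = {d, e}
Tree: B1–B2, B2–B3, B1–B4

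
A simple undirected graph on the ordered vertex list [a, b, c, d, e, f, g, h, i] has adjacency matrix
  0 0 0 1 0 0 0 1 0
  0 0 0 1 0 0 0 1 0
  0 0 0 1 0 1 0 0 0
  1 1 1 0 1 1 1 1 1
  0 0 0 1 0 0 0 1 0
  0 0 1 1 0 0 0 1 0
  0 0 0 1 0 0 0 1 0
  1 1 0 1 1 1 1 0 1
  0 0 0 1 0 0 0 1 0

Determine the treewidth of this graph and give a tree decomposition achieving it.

The largest bag has 3 vertices, giving width 2; this decomposition certifies tw(G) ≤ 2. On the other hand G contains the 3-clique {d, f, h}. A clique must lie in a single bag of any decomposition, so no decomposition can have width below 2. Therefore the treewidth is 2.

Treewidth 2.
Bags: B1 = {b, d, h}  B2 = {d, h, i}  B3 = {d, f, h}  B4 = {d, g, h}  B5 = {a, d, h}  B6 = {d, e, h}  B7 = {c, d, f}
Tree: B1–B2, B1–B3, B2–B4, B4–B5, B3–B6, B3–B7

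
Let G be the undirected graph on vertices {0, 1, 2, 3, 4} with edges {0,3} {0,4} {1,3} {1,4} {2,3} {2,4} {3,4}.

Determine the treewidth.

A width-2 tree decomposition is:
Bags: B1 = {2, 3, 4}  B2 = {1, 3, 4}  B3 = {0, 3, 4}
Tree: B1–B2, B2–B3
Every bag has size at most 3, so the width is 3 − 1 = 2 and tw(G) ≤ 2. Conversely, {0, 3, 4} is a clique of size 3, and the vertices of any clique must share a bag in every tree decomposition; so some bag has ≥ 3 vertices and tw(G) ≥ 2. Hence tw(G) = 2 exactly.

2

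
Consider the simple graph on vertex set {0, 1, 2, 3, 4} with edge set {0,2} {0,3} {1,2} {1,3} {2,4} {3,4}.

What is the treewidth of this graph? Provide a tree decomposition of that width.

Treewidth 2.
Bags: B1 = {0, 2, 3}  B2 = {2, 3, 4}  B3 = {1, 2, 3}
Tree: B1–B2, B2–B3

Each bag holds 3 vertices, so the decomposition has width 2, which upper-bounds the treewidth. The edges 2–0–3–4–2 form a cycle, so G is not a tree and its treewidth is at least 2. Combining the bounds, tw(G) = 2.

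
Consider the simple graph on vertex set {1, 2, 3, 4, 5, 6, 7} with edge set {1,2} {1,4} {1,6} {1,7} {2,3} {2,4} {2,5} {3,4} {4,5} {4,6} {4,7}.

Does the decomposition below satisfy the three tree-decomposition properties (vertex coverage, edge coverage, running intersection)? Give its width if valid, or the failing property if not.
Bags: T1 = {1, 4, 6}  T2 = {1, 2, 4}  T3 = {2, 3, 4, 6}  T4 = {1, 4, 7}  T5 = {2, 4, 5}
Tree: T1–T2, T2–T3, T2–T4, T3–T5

A tree decomposition must satisfy three properties: every vertex lies in some bag; for every edge, both endpoints lie together in some bag; and for every vertex, the bags containing it form a connected subtree. Here bags containing vertex 6 are not connected in the tree, so the decomposition is invalid.

No — bags containing vertex 6 are not connected in the tree.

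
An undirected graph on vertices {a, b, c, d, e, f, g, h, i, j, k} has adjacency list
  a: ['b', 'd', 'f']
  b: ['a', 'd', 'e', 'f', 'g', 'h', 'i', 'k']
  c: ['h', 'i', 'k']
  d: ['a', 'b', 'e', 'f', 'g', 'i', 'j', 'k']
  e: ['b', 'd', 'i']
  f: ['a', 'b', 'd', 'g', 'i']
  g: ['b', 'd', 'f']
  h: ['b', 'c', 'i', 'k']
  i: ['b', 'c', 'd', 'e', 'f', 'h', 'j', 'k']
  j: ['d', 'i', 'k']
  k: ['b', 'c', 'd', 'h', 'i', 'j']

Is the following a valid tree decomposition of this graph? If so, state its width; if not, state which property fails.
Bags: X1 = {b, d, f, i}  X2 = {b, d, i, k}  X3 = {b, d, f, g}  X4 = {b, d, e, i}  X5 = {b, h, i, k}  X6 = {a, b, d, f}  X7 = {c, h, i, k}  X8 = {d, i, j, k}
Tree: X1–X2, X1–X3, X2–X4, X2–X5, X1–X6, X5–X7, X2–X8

Yes; width 3.

Checking the three conditions: (i) the bags cover all of {a, b, c, d, e, f, g, h, i, j, k}; (ii) for each edge, some bag contains both endpoints; (iii) the bags containing any fixed vertex form a subtree. All hold, so the decomposition is valid with width 4 − 1 = 3.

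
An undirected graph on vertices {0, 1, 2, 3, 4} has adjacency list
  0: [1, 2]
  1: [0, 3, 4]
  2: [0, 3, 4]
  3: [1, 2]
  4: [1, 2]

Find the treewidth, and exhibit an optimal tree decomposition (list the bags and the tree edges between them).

Each bag holds 3 vertices, so the decomposition has width 2, which upper-bounds the treewidth. For the lower bound, G contains the cycle 2–3–1–0–2, so G is not a forest; only forests have treewidth ≤ 1, hence tw(G) ≥ 2. Hence tw(G) = 2 exactly.

Treewidth 2.
Bags: B1 = {1, 2, 3}  B2 = {0, 1, 2}  B3 = {1, 2, 4}
Tree: B1–B2, B2–B3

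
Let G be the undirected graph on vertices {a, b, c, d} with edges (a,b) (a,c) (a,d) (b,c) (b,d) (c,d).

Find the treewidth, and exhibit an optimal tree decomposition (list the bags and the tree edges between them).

A single bag containing all 4 vertices is trivially a valid decomposition of width 3. Conversely, {a, b, c, d} is a clique of size 4, and the vertices of any clique must share a bag in every tree decomposition; so some bag has ≥ 4 vertices and tw(G) ≥ 3. Hence tw(G) = 3 exactly.

Treewidth 3.
One optimal decomposition is:
Bags: B1 = {a, b, c, d}
Tree: (single bag)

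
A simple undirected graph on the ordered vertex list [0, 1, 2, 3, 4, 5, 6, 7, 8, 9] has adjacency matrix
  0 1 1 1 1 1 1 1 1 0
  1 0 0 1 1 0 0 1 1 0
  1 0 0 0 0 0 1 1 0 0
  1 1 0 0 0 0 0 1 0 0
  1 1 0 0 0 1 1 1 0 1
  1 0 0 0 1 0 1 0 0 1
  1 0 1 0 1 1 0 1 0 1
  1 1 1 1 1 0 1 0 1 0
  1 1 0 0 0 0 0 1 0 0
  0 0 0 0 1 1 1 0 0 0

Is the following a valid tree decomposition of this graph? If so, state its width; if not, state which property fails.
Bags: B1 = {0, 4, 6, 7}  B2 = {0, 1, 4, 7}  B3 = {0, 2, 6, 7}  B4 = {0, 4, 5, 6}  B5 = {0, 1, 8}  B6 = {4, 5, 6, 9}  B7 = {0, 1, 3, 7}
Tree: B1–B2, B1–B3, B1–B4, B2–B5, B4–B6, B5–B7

No — edge (7,8) lies in no bag.

A tree decomposition must satisfy three properties: every vertex lies in some bag; for every edge, both endpoints lie together in some bag; and for every vertex, the bags containing it form a connected subtree. Here edge (7,8) lies in no bag, so the decomposition is invalid.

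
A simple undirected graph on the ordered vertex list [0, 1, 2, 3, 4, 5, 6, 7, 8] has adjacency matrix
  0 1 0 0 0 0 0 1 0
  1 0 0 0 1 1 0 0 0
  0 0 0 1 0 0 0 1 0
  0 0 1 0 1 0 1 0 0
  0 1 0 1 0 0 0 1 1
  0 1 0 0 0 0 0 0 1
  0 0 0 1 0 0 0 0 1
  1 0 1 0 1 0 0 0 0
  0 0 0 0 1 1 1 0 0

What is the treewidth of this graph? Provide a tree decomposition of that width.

Each bag holds 4 vertices, so the decomposition has width 3, which upper-bounds the treewidth. For the lower bound: the 4 vertex sets {0,2,7}, {1}, {4}, {3,5,6,8} are disjoint, each induces a connected subgraph, and every pair is joined by at least one edge of G. Contracting each set to a single vertex therefore yields K_{4} as a minor, and since treewidth is minor-monotone, tw(G) ≥ tw(K_{4}) = 3. The upper and lower bounds meet at 3, so that is the treewidth.

Treewidth 3.
One such decomposition:
Bags: B1 = {0, 1, 2, 7}  B2 = {1, 2, 4, 7}  B3 = {1, 2, 3, 4}  B4 = {1, 3, 4, 5}  B5 = {3, 4, 5, 8}  B6 = {3, 5, 6, 8}
Tree: B1–B2, B2–B3, B3–B4, B4–B5, B5–B6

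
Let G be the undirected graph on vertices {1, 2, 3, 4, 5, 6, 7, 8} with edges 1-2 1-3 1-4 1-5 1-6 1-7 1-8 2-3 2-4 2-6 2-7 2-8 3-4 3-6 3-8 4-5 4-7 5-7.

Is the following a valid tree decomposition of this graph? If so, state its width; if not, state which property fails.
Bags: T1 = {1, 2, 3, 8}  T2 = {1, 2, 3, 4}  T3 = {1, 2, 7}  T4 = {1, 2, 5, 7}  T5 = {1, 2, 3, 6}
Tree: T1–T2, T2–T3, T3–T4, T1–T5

No — edge (4,7) lies in no bag.

A tree decomposition must satisfy three properties: every vertex lies in some bag; for every edge, both endpoints lie together in some bag; and for every vertex, the bags containing it form a connected subtree. Here edge (4,7) lies in no bag, so the decomposition is invalid.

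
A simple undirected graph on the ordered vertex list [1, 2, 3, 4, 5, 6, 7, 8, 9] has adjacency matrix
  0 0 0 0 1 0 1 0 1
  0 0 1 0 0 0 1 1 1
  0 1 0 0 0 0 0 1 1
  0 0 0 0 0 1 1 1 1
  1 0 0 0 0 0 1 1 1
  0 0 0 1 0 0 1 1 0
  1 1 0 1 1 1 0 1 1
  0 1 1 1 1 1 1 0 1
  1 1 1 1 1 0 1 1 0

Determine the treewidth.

A width-3 tree decomposition is:
Bags: B1 = {4, 6, 7, 8}  B2 = {4, 7, 8, 9}  B3 = {5, 7, 8, 9}  B4 = {2, 7, 8, 9}  B5 = {1, 5, 7, 9}  B6 = {2, 3, 8, 9}
Tree: B1–B2, B2–B3, B2–B4, B3–B5, B4–B6
The largest bag has 4 vertices, giving width 3; this decomposition certifies tw(G) ≤ 3. On the other hand G contains the 4-clique {2, 3, 8, 9}. A clique must lie in a single bag of any decomposition, so no decomposition can have width below 3. The upper and lower bounds meet at 3, so that is the treewidth.

3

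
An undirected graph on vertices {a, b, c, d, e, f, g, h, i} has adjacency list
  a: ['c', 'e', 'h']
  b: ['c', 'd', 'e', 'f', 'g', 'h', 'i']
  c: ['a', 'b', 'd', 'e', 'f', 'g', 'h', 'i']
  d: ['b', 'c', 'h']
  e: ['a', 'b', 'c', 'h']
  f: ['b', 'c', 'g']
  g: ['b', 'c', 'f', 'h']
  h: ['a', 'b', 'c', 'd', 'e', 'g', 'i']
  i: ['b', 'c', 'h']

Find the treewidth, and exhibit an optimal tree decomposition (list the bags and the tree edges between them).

The largest bag has 4 vertices, giving width 3; this decomposition certifies tw(G) ≤ 3. On the other hand G contains the 4-clique {a, c, e, h}. A clique must lie in a single bag of any decomposition, so no decomposition can have width below 3. Hence tw(G) = 3 exactly.

Treewidth 3.
One such decomposition:
Bags: B1 = {a, c, e, h}  B2 = {b, c, e, h}  B3 = {b, c, h, i}  B4 = {b, c, d, h}  B5 = {b, c, g, h}  B6 = {b, c, f, g}
Tree: B1–B2, B2–B3, B3–B4, B4–B5, B5–B6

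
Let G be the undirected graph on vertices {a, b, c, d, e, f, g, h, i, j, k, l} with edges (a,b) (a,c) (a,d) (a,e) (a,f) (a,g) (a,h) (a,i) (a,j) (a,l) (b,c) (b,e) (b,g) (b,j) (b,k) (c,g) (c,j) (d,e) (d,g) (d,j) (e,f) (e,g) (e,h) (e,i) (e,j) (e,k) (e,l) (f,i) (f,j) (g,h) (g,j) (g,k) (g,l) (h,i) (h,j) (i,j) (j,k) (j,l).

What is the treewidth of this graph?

4

A width-4 tree decomposition is:
Bags: B1 = {a, e, g, h, j}  B2 = {a, e, h, i, j}  B3 = {a, b, e, g, j}  B4 = {a, d, e, g, j}  B5 = {a, e, g, j, l}  B6 = {b, e, g, j, k}  B7 = {a, e, f, i, j}  B8 = {a, b, c, g, j}
Tree: B1–B2, B1–B3, B1–B4, B1–B5, B3–B6, B2–B7, B3–B8
Every bag has size at most 5, so the width is 5 − 1 = 4 and tw(G) ≤ 4. For the lower bound, the 5 vertices {a, d, e, g, j} are pairwise adjacent, and any tree decomposition puts a clique entirely inside one bag — forcing width ≥ 4. Hence tw(G) = 4 exactly.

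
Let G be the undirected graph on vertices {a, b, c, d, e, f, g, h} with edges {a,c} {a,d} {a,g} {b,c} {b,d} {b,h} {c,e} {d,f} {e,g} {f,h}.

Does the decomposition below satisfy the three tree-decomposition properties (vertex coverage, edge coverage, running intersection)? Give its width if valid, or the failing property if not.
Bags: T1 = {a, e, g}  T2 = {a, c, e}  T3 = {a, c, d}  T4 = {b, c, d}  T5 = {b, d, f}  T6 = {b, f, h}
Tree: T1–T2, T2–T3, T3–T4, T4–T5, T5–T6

Yes; width 2.

Every vertex of G appears in some bag (union = {a, b, c, d, e, f, g, h}); every edge is covered by a bag; and for each vertex v the set of bags containing v is connected in the bag tree. The decomposition is therefore valid. The largest bag has 3 vertices, so the width is 2.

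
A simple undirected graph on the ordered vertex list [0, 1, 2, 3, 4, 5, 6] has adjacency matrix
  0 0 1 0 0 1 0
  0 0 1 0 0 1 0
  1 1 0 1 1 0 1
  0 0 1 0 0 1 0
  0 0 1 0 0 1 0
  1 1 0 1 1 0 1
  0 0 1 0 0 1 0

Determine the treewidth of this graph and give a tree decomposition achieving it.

Every bag has size at most 3, so the width is 3 − 1 = 2 and tw(G) ≤ 2. For the lower bound, G contains the cycle 2–4–5–1–2, so G is not a forest; only forests have treewidth ≤ 1, hence tw(G) ≥ 2. The upper and lower bounds meet at 2, so that is the treewidth.

Treewidth 2.
One such decomposition:
Bags: B1 = {2, 4, 5}  B2 = {1, 2, 5}  B3 = {0, 2, 5}  B4 = {2, 5, 6}  B5 = {2, 3, 5}
Tree: B1–B2, B2–B3, B3–B4, B4–B5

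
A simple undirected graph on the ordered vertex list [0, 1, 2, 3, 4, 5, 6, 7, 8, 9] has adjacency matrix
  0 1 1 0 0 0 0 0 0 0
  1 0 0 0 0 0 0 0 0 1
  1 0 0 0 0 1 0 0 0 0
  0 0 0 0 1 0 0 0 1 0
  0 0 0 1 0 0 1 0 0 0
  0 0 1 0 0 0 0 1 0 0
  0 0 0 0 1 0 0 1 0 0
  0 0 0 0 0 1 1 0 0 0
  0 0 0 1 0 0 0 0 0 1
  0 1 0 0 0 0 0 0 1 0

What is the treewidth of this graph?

2

A width-2 tree decomposition is:
Bags: B1 = {4, 6, 7}  B2 = {4, 5, 7}  B3 = {2, 4, 5}  B4 = {0, 2, 4}  B5 = {0, 1, 4}  B6 = {1, 4, 9}  B7 = {4, 8, 9}  B8 = {3, 4, 8}
Tree: B1–B2, B2–B3, B3–B4, B4–B5, B5–B6, B6–B7, B7–B8
Each bag holds 3 vertices, so the decomposition has width 2, which upper-bounds the treewidth. Since 4–6–7–5–2–0–1–9–8–3–4 is a cycle in G, G is not acyclic. Forests are exactly the graphs of treewidth ≤ 1, so tw(G) ≥ 2. The upper and lower bounds meet at 2, so that is the treewidth.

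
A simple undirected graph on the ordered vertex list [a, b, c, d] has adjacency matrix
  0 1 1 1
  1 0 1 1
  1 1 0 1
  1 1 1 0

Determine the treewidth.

A width-3 tree decomposition is:
Bags: B1 = {a, b, c, d}
Tree: (single bag)
With just one bag of size 4, the width is 4 − 1 = 3, so tw(G) ≤ 3. On the other hand G contains the 4-clique {a, b, c, d}. A clique must lie in a single bag of any decomposition, so no decomposition can have width below 3. The upper and lower bounds meet at 3, so that is the treewidth.

3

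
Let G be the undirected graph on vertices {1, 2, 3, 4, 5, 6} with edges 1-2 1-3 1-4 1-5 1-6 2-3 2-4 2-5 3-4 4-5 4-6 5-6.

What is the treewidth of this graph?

3

A width-3 tree decomposition is:
Bags: B1 = {1, 2, 4, 5}  B2 = {1, 4, 5, 6}  B3 = {1, 2, 3, 4}
Tree: B1–B2, B1–B3
Each bag holds 4 vertices, so the decomposition has width 3, which upper-bounds the treewidth. On the other hand G contains the 4-clique {1, 2, 3, 4}. A clique must lie in a single bag of any decomposition, so no decomposition can have width below 3. The upper and lower bounds meet at 3, so that is the treewidth.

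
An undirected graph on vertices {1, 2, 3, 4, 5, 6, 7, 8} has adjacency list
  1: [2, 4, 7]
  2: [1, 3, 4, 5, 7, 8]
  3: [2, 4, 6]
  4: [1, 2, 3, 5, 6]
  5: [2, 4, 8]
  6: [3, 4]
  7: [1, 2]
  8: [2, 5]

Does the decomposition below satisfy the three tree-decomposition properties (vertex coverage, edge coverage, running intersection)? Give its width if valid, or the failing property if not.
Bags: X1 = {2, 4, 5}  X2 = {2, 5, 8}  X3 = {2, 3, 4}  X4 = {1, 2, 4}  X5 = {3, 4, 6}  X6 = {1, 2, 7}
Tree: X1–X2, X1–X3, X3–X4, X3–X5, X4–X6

Vertex coverage: the bags together contain {1, 2, 3, 4, 5, 6, 7, 8}, the full vertex set. Edge coverage: each edge of G has both endpoints in at least one bag. Running intersection: for every vertex, the bags containing it form a connected subtree. All three properties hold, so this is a valid tree decomposition of width max|bag| − 1 = 2, and hence tw(G) ≤ 2.

Yes; width 2.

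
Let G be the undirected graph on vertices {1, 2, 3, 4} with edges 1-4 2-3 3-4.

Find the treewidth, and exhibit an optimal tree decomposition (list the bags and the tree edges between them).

Every bag has size at most 2, so the width is 2 − 1 = 1 and tw(G) ≤ 1. Since G has at least one edge (e.g. 1–4), it is not an edgeless graph, so tw(G) ≥ 1. The upper and lower bounds meet at 1, so that is the treewidth.

Treewidth 1.
Bags: B1 = {1, 4}  B2 = {3, 4}  B3 = {2, 3}
Tree: B1–B2, B2–B3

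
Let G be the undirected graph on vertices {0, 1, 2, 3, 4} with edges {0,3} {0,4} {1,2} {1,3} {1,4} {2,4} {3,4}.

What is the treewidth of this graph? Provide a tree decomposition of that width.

Treewidth 2.
One such decomposition:
Bags: B1 = {1, 3, 4}  B2 = {0, 3, 4}  B3 = {1, 2, 4}
Tree: B1–B2, B1–B3

Each bag holds 3 vertices, so the decomposition has width 2, which upper-bounds the treewidth. Conversely, {0, 3, 4} is a clique of size 3, and the vertices of any clique must share a bag in every tree decomposition; so some bag has ≥ 3 vertices and tw(G) ≥ 2. The upper and lower bounds meet at 2, so that is the treewidth.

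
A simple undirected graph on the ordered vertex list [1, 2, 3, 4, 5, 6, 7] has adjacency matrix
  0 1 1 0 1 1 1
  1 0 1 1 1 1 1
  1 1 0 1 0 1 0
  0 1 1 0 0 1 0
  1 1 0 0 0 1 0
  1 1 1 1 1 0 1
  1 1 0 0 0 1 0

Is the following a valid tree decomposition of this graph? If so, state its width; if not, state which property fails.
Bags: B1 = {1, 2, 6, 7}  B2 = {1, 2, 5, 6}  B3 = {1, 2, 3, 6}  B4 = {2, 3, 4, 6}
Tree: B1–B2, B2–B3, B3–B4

Vertex coverage: the bags together contain {1, 2, 3, 4, 5, 6, 7}, the full vertex set. Edge coverage: each edge of G has both endpoints in at least one bag. Running intersection: for every vertex, the bags containing it form a connected subtree. All three properties hold, so this is a valid tree decomposition of width max|bag| − 1 = 3, and hence tw(G) ≤ 3.

Yes; width 3.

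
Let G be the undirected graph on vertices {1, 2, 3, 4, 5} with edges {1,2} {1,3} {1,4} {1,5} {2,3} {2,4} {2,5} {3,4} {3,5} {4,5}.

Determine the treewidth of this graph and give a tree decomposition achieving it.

A single bag containing all 5 vertices is trivially a valid decomposition of width 4. For the lower bound, the 5 vertices {1, 2, 3, 4, 5} are pairwise adjacent, and any tree decomposition puts a clique entirely inside one bag — forcing width ≥ 4. Combining the bounds, tw(G) = 4.

Treewidth 4.
One such decomposition:
Bags: B1 = {1, 2, 3, 4, 5}
Tree: (single bag)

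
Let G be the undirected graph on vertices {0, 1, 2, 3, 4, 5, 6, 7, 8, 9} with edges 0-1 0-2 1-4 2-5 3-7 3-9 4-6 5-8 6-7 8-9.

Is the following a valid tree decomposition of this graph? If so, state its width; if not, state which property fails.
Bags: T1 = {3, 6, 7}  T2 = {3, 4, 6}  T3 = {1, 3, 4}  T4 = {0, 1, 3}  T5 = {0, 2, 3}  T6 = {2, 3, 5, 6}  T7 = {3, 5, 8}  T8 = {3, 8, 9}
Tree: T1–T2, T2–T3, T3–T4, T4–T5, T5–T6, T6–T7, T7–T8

A tree decomposition must satisfy three properties: every vertex lies in some bag; for every edge, both endpoints lie together in some bag; and for every vertex, the bags containing it form a connected subtree. Here bags containing vertex 6 are not connected in the tree, so the decomposition is invalid.

No — bags containing vertex 6 are not connected in the tree.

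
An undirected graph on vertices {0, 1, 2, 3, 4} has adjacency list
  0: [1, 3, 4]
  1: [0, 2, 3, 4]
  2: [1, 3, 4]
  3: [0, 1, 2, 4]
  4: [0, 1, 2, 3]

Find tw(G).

A width-3 tree decomposition is:
Bags: B1 = {1, 2, 3, 4}  B2 = {0, 1, 3, 4}
Tree: B1–B2
The largest bag has 4 vertices, giving width 3; this decomposition certifies tw(G) ≤ 3. For the lower bound, the 4 vertices {0, 1, 3, 4} are pairwise adjacent, and any tree decomposition puts a clique entirely inside one bag — forcing width ≥ 3. Therefore the treewidth is 3.

3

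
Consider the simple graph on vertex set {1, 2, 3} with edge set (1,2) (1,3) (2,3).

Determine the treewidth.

2

A width-2 tree decomposition is:
Bags: B1 = {1, 2, 3}
Tree: (single bag)
With just one bag of size 3, the width is 3 − 1 = 2, so tw(G) ≤ 2. For the lower bound, the 3 vertices {1, 2, 3} are pairwise adjacent, and any tree decomposition puts a clique entirely inside one bag — forcing width ≥ 2. Combining the bounds, tw(G) = 2.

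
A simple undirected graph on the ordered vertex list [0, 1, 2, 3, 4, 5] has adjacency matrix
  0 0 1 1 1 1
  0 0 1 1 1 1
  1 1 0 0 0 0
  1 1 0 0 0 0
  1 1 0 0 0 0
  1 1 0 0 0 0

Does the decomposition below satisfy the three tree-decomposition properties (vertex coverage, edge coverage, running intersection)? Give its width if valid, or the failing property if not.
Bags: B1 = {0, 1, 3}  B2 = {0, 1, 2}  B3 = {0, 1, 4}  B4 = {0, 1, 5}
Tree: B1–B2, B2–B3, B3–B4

Every vertex of G appears in some bag (union = {0, 1, 2, 3, 4, 5}); every edge is covered by a bag; and for each vertex v the set of bags containing v is connected in the bag tree. The decomposition is therefore valid. The largest bag has 3 vertices, so the width is 2.

Yes; width 2.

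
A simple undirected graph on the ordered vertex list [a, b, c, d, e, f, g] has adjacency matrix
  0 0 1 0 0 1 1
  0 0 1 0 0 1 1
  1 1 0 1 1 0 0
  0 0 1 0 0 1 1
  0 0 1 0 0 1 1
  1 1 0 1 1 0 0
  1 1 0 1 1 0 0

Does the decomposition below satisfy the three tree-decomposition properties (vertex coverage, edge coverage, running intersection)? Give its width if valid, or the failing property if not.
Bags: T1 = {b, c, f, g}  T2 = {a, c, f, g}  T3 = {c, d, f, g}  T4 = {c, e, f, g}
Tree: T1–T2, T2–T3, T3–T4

Vertex coverage: the bags together contain {a, b, c, d, e, f, g}, the full vertex set. Edge coverage: each edge of G has both endpoints in at least one bag. Running intersection: for every vertex, the bags containing it form a connected subtree. All three properties hold, so this is a valid tree decomposition of width max|bag| − 1 = 3, and hence tw(G) ≤ 3.

Yes; width 3.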